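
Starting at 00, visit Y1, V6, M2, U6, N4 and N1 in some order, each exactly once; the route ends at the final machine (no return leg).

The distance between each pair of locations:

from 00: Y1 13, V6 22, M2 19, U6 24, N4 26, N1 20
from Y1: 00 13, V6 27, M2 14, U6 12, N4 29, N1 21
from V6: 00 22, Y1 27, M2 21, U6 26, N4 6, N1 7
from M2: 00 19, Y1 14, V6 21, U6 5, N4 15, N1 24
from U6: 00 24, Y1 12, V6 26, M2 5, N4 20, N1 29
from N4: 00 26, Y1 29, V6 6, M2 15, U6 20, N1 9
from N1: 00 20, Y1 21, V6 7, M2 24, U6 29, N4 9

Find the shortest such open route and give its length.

There are 6! = 720 possible orderings.
00 → Y1 → V6 → M2 → U6 → N4 → N1: 13+27+21+5+20+9 = 95
00 → Y1 → V6 → M2 → U6 → N1 → N4: 13+27+21+5+29+9 = 104
00 → Y1 → V6 → M2 → N4 → U6 → N1: 13+27+21+15+20+29 = 125
00 → Y1 → V6 → M2 → N4 → N1 → U6: 13+27+21+15+9+29 = 114
00 → Y1 → V6 → M2 → N1 → U6 → N4: 13+27+21+24+29+20 = 134
00 → Y1 → V6 → M2 → N1 → N4 → U6: 13+27+21+24+9+20 = 114
00 → Y1 → V6 → U6 → M2 → N4 → N1: 13+27+26+5+15+9 = 95
00 → Y1 → V6 → U6 → M2 → N1 → N4: 13+27+26+5+24+9 = 104
… (712 more)
00 → Y1 → U6 → M2 → N4 → V6 → N1: 13+12+5+15+6+7 = 58  ← best
The minimum is 58.
One shortest path: 00 → Y1 → U6 → M2 → N4 → V6 → N1.

58 — the minimum one-way total.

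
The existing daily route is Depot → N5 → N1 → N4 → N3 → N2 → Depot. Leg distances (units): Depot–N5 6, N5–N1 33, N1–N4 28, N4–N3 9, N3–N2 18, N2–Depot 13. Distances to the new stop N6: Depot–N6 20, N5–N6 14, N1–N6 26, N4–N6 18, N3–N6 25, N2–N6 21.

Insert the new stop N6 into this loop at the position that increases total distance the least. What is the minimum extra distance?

+7 — insert N6 between N5 and N1.

Insertion cost between consecutive stops i–j is d(i,N6) + d(N6,j) − d(i,j):
  between Depot and N5: 20 + 14 − 6 = 28
  between N5 and N1: 14 + 26 − 33 = 7
  between N1 and N4: 26 + 18 − 28 = 16
  between N4 and N3: 18 + 25 − 9 = 34
  between N3 and N2: 25 + 21 − 18 = 28
  between N2 and Depot: 21 + 20 − 13 = 28
Cheapest insertion is between N5 and N1, adding 7.
New total = 107 + 7 = 114.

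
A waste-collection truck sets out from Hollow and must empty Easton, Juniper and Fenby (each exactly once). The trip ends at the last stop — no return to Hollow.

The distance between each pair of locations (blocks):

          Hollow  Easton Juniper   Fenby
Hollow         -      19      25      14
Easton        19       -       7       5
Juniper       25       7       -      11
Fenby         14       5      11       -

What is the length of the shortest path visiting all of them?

There are 3! = 6 possible orderings.
Hollow → Easton → Juniper → Fenby: 19+7+11 = 37
Hollow → Easton → Fenby → Juniper: 19+5+11 = 35
Hollow → Juniper → Easton → Fenby: 25+7+5 = 37
Hollow → Juniper → Fenby → Easton: 25+11+5 = 41
Hollow → Fenby → Easton → Juniper: 14+5+7 = 26
Hollow → Fenby → Juniper → Easton: 14+11+7 = 32
The minimum is 26.
One shortest path: Hollow → Fenby → Easton → Juniper.

26 blocks — the minimum one-way total.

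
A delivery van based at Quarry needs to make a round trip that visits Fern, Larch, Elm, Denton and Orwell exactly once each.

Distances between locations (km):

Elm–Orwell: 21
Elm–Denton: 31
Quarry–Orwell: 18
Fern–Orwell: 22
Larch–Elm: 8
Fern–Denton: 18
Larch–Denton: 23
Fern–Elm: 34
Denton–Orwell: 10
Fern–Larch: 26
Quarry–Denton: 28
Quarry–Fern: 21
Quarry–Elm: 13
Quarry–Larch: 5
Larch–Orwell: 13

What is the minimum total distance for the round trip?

There are 60 distinct closed tours to check (reversals are equivalent).
Quarry → Fern → Larch → Elm → Denton → Orwell → Quarry: 21+26+8+31+10+18 = 114
Quarry → Fern → Larch → Elm → Orwell → Denton → Quarry: 21+26+8+21+10+28 = 114
Quarry → Fern → Larch → Denton → Elm → Orwell → Quarry: 21+26+23+31+21+18 = 140
Quarry → Fern → Larch → Denton → Orwell → Elm → Quarry: 21+26+23+10+21+13 = 114
Quarry → Fern → Larch → Orwell → Elm → Denton → Quarry: 21+26+13+21+31+28 = 140
Quarry → Fern → Larch → Orwell → Denton → Elm → Quarry: 21+26+13+10+31+13 = 114
Quarry → Fern → Elm → Larch → Denton → Orwell → Quarry: 21+34+8+23+10+18 = 114
Quarry → Fern → Elm → Larch → Orwell → Denton → Quarry: 21+34+8+13+10+28 = 114
Quarry → Fern → Elm → Denton → Larch → Orwell → Quarry: 21+34+31+23+13+18 = 140
Quarry → Fern → Elm → Denton → Orwell → Larch → Quarry: 21+34+31+10+13+5 = 114
Quarry → Fern → Elm → Orwell → Larch → Denton → Quarry: 21+34+21+13+23+28 = 140
Quarry → Fern → Elm → Orwell → Denton → Larch → Quarry: 21+34+21+10+23+5 = 114
Quarry → Fern → Denton → Larch → Elm → Orwell → Quarry: 21+18+23+8+21+18 = 109
Quarry → Fern → Denton → Larch → Orwell → Elm → Quarry: 21+18+23+13+21+13 = 109
… (46 more)
Quarry → Fern → Denton → Orwell → Larch → Elm → Quarry: 21+18+10+13+8+13 = 83  ← best
The minimum is 83.
One optimal route: Quarry → Fern → Denton → Orwell → Larch → Elm → Quarry (or its reverse).

Shortest round trip = 83 km.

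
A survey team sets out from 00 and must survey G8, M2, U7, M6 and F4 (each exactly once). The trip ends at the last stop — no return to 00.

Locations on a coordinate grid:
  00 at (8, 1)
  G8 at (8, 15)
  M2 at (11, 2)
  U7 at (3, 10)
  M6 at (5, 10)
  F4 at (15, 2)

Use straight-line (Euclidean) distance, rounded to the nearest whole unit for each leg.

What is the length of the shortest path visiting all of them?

Shortest open route: 29.

There are 5! = 120 possible orderings.
00→G8→M2→U7→M6→F4: 14+13+11+2+13 = 53
00→G8→M2→U7→F4→M6: 14+13+11+14+13 = 65
00→G8→M2→M6→U7→F4: 14+13+10+2+14 = 53
00→G8→M2→M6→F4→U7: 14+13+10+13+14 = 64
00→G8→M2→F4→U7→M6: 14+13+4+14+2 = 47
00→G8→M2→F4→M6→U7: 14+13+4+13+2 = 46
00→G8→U7→M2→M6→F4: 14+7+11+10+13 = 55
00→G8→U7→M2→F4→M6: 14+7+11+4+13 = 49
00→G8→U7→M6→M2→F4: 14+7+2+10+4 = 37
00→G8→U7→M6→F4→M2: 14+7+2+13+4 = 40
00→G8→U7→F4→M2→M6: 14+7+14+4+10 = 49
00→G8→U7→F4→M6→M2: 14+7+14+13+10 = 58
00→G8→M6→M2→U7→F4: 14+6+10+11+14 = 55
00→G8→M6→M2→F4→U7: 14+6+10+4+14 = 48
… (106 more)
00→M2→F4→U7→M6→G8: 3+4+14+2+6 = 29  ← best
The minimum is 29.
One shortest path: 00 → M2 → F4 → U7 → M6 → G8.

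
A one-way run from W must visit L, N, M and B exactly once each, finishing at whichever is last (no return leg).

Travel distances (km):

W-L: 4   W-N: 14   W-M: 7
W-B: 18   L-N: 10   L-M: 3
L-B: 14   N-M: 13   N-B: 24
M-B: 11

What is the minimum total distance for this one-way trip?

There are 4! = 24 possible orderings.
W → L → N → M → B: 4+10+13+11 = 38
W → L → N → B → M: 4+10+24+11 = 49
W → L → M → N → B: 4+3+13+24 = 44
W → L → M → B → N: 4+3+11+24 = 42
W → L → B → N → M: 4+14+24+13 = 55
W → L → B → M → N: 4+14+11+13 = 42
W → N → L → M → B: 14+10+3+11 = 38
W → N → L → B → M: 14+10+14+11 = 49
W → N → M → L → B: 14+13+3+14 = 44
W → N → M → B → L: 14+13+11+14 = 52
W → N → B → L → M: 14+24+14+3 = 55
W → N → B → M → L: 14+24+11+3 = 52
W → M → L → N → B: 7+3+10+24 = 44
W → M → L → B → N: 7+3+14+24 = 48
… (10 more)
The minimum is 38.
One shortest path: W → L → N → M → B.

Shortest open route: 38 km.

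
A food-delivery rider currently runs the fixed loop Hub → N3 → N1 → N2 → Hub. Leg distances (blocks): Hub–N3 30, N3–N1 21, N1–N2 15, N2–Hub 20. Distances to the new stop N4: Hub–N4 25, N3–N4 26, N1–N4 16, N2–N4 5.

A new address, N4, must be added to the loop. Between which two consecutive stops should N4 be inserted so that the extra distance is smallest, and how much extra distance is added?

Insertion cost between consecutive stops i–j is d(i,N4) + d(N4,j) − d(i,j):
  between Hub and N3: 25 + 26 − 30 = 21
  between N3 and N1: 26 + 16 − 21 = 21
  between N1 and N2: 16 + 5 − 15 = 6
  between N2 and Hub: 5 + 25 − 20 = 10
Cheapest insertion is between N1 and N2, adding 6.
New total = 86 + 6 = 92.

+6 blocks — insert N4 between N1 and N2.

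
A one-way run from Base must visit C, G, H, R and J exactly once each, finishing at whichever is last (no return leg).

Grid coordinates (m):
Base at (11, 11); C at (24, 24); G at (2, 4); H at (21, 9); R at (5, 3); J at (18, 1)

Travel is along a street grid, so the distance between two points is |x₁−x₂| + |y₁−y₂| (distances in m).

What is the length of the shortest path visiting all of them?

There are 5! = 120 possible orderings.
Base - C - G - H - R - J: 26+42+24+22+15 = 129
Base - C - G - H - J - R: 26+42+24+11+15 = 118
Base - C - G - R - H - J: 26+42+4+22+11 = 105
Base - C - G - R - J - H: 26+42+4+15+11 = 98
Base - C - G - J - H - R: 26+42+19+11+22 = 120
Base - C - G - J - R - H: 26+42+19+15+22 = 124
Base - C - H - G - R - J: 26+18+24+4+15 = 87
Base - C - H - G - J - R: 26+18+24+19+15 = 102
Base - C - H - R - G - J: 26+18+22+4+19 = 89
Base - C - H - R - J - G: 26+18+22+15+19 = 100
Base - C - H - J - G - R: 26+18+11+19+4 = 78
Base - C - H - J - R - G: 26+18+11+15+4 = 74
Base - C - R - G - H - J: 26+40+4+24+11 = 105
Base - C - R - G - J - H: 26+40+4+19+11 = 100
… (106 more)
Base - G - R - J - H - C: 16+4+15+11+18 = 64  ← best
The minimum is 64.
One shortest path: Base → G → R → J → H → C.

Shortest open route: 64 m.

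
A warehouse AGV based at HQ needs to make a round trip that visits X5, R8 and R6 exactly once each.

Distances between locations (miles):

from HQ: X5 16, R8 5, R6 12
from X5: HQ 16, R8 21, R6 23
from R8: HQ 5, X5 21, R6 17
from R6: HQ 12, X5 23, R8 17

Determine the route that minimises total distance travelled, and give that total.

Minimum total distance: 61 miles.

HQ→X5→R8→R6→HQ: 16+21+17+12 = 66
HQ→X5→R6→R8→HQ: 16+23+17+5 = 61
HQ→R8→X5→R6→HQ: 5+21+23+12 = 61
The minimum is 61.
One optimal route: HQ → X5 → R6 → R8 → HQ (or its reverse).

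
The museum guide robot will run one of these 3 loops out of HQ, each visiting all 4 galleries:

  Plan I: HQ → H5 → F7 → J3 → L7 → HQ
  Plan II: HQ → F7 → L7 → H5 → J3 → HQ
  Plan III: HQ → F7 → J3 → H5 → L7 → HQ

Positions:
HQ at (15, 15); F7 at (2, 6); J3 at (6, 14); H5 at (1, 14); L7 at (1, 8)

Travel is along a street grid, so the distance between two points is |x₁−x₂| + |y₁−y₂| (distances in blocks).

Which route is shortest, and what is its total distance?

46 blocks — Plan II is the shortest.

Plan I: 15 + 9 + 12 + 11 + 21 = 68
Plan II: 22 + 3 + 6 + 5 + 10 = 46
Plan III: 22 + 12 + 5 + 6 + 21 = 66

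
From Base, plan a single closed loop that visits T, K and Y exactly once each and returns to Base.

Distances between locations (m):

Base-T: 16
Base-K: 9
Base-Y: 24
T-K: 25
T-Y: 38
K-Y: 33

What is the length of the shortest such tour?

Minimum total distance: 96 m.

Base→T→K→Y→Base: 16+25+33+24 = 98
Base→T→Y→K→Base: 16+38+33+9 = 96
Base→K→T→Y→Base: 9+25+38+24 = 96
The minimum is 96.
One optimal route: Base → T → Y → K → Base (or its reverse).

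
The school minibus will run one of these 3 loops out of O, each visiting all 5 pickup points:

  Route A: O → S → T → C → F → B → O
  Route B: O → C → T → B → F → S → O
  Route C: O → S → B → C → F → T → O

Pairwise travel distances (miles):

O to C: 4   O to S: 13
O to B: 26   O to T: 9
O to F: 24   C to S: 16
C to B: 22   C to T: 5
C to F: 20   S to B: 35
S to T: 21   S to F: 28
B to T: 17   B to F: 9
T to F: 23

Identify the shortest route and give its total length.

Route A: 13 + 21 + 5 + 20 + 9 + 26 = 94
Route B: 4 + 5 + 17 + 9 + 28 + 13 = 76
Route C: 13 + 35 + 22 + 20 + 23 + 9 = 122

Shortest is Route B, total 76 miles.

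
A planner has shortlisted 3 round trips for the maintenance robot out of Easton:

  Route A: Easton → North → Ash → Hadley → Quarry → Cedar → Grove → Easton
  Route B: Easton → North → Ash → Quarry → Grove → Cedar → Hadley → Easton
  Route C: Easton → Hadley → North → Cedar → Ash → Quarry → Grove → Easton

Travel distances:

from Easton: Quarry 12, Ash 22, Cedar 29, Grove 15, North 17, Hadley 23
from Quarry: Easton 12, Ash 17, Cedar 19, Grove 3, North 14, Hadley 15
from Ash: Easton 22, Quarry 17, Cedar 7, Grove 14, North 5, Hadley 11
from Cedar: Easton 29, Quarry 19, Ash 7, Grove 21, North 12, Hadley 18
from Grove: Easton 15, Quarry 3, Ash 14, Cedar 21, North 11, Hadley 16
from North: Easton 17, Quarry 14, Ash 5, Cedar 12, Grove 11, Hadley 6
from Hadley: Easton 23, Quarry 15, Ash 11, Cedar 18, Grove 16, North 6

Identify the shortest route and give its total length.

Route A: 17 + 5 + 11 + 15 + 19 + 21 + 15 = 103
Route B: 17 + 5 + 17 + 3 + 21 + 18 + 23 = 104
Route C: 23 + 6 + 12 + 7 + 17 + 3 + 15 = 83

Shortest is Route C, total 83.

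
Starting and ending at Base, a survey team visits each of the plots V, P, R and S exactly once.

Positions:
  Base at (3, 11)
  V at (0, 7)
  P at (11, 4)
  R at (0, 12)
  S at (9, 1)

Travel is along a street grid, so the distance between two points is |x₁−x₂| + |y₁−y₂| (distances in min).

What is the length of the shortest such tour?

Minimum total distance: 44 min.

With 4 stops there are 4!/2 = 12 distinct round trips (a route and its reverse cost the same).
Base - V - P - R - S - Base: 7+14+19+20+16 = 76
Base - V - P - S - R - Base: 7+14+5+20+4 = 50
Base - V - R - P - S - Base: 7+5+19+5+16 = 52
Base - V - R - S - P - Base: 7+5+20+5+15 = 52
Base - V - S - P - R - Base: 7+15+5+19+4 = 50
Base - V - S - R - P - Base: 7+15+20+19+15 = 76
Base - P - V - R - S - Base: 15+14+5+20+16 = 70
Base - P - V - S - R - Base: 15+14+15+20+4 = 68
Base - P - R - V - S - Base: 15+19+5+15+16 = 70
Base - P - S - V - R - Base: 15+5+15+5+4 = 44
Base - R - V - P - S - Base: 4+5+14+5+16 = 44
Base - R - P - V - S - Base: 4+19+14+15+16 = 68
The minimum is 44.
One optimal route: Base → P → S → V → R → Base (or its reverse).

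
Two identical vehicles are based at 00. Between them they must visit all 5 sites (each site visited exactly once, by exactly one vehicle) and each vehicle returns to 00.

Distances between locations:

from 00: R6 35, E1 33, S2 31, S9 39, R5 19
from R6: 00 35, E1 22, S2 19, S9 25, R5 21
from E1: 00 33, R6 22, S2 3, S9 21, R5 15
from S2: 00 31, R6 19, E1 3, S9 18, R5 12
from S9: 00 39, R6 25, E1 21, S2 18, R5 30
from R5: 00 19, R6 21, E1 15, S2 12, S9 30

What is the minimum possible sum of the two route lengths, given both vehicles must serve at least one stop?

Minimum combined distance: 152.

Try each way of splitting the stops between the two vehicles (each non-empty) and, for each split, find the best tour for each vehicle:
  {R6} + {E1, S2, S9, R5}: 70 + 94 = 164
  {E1} + {R6, S2, S9, R5}: 66 + 109 = 175
  {R6, E1} + {S2, S9, R5}: 90 + 88 = 178
  {S2} + {R6, E1, S9, R5}: 62 + 115 = 177
  {R6, S2} + {E1, S9, R5}: 85 + 94 = 179
  {E1, S2} + {R6, S9, R5}: 67 + 104 = 171
  … (15 splits in total)
  {R6, E1, S2, S9} + {R5}: 114 + 38 = 152  ← best
Best: vehicle 1 00 → R6 → S9 → S2 → E1 → 00 = 114; vehicle 2 00 → R5 → 00 = 38; combined 152.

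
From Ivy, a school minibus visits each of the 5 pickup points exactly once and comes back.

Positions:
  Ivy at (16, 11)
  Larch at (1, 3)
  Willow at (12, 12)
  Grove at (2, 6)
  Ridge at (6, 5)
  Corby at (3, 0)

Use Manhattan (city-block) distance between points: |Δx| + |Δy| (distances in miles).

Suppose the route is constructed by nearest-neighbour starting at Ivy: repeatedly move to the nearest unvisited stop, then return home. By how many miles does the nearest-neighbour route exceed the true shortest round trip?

From Ivy: Willow=5, Ridge=16, Grove=19, Larch=23, Corby=24 → choose Willow (5).
From Willow: Ridge=13, Grove=16, Larch=20, Corby=21 → choose Ridge (13).
From Ridge: Grove=5, Larch=7, Corby=8 → choose Grove (5).
From Grove: Larch=4, Corby=7 → choose Larch (4).
From Larch: Corby=5 → choose Corby (5).
NN route Ivy → Willow → Ridge → Grove → Larch → Corby → Ivy costs 56.
Optimal: Ivy → Willow → Grove → Larch → Corby → Ridge → Ivy costs 54 (by enumerating all 60 distinct tours).
Excess = 56 − 54 = 2.

2 miles longer than the optimal tour.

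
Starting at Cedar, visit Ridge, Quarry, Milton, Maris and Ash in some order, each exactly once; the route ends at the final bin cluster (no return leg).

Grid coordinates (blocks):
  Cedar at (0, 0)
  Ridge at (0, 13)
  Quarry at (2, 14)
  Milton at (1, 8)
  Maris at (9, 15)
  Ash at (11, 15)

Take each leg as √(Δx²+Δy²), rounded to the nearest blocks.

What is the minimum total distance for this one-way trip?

24 blocks — the minimum one-way total.

There are 5! = 120 possible orderings.
Cedar→Ridge→Quarry→Milton→Maris→Ash: 13+2+6+11+2 = 34
Cedar→Ridge→Quarry→Milton→Ash→Maris: 13+2+6+12+2 = 35
Cedar→Ridge→Quarry→Maris→Milton→Ash: 13+2+7+11+12 = 45
Cedar→Ridge→Quarry→Maris→Ash→Milton: 13+2+7+2+12 = 36
Cedar→Ridge→Quarry→Ash→Milton→Maris: 13+2+9+12+11 = 47
Cedar→Ridge→Quarry→Ash→Maris→Milton: 13+2+9+2+11 = 37
Cedar→Ridge→Milton→Quarry→Maris→Ash: 13+5+6+7+2 = 33
Cedar→Ridge→Milton→Quarry→Ash→Maris: 13+5+6+9+2 = 35
Cedar→Ridge→Milton→Maris→Quarry→Ash: 13+5+11+7+9 = 45
Cedar→Ridge→Milton→Maris→Ash→Quarry: 13+5+11+2+9 = 40
Cedar→Ridge→Milton→Ash→Quarry→Maris: 13+5+12+9+7 = 46
Cedar→Ridge→Milton→Ash→Maris→Quarry: 13+5+12+2+7 = 39
Cedar→Ridge→Maris→Quarry→Milton→Ash: 13+9+7+6+12 = 47
Cedar→Ridge→Maris→Quarry→Ash→Milton: 13+9+7+9+12 = 50
… (106 more)
Cedar→Milton→Ridge→Quarry→Maris→Ash: 8+5+2+7+2 = 24  ← best
The minimum is 24.
One shortest path: Cedar → Milton → Ridge → Quarry → Maris → Ash.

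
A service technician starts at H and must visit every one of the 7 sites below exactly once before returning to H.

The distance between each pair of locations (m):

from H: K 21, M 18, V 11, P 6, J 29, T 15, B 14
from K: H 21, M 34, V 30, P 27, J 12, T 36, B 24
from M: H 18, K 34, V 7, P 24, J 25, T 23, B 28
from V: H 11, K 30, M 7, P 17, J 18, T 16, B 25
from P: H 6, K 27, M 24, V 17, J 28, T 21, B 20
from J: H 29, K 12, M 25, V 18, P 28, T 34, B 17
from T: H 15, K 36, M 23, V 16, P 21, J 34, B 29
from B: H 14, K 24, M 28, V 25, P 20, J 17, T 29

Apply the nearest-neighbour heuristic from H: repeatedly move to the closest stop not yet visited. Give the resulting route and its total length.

132 m along H → P → V → M → T → B → J → K → H.

H → [P:6 / V:11 / B:14 / T:15 / M:18 / K:21 / J:29] → P (6)
P → [V:17 / B:20 / T:21 / M:24 / K:27 / J:28] → V (17)
V → [M:7 / T:16 / J:18 / B:25 / K:30] → M (7)
M → [T:23 / J:25 / B:28 / K:34] → T (23)
T → [B:29 / J:34 / K:36] → B (29)
B → [J:17 / K:24] → J (17)
J → [K:12] → K (12)
Return K→H: 21.
Total = 6 + 17 + 7 + 23 + 29 + 17 + 12 + 21 = 132.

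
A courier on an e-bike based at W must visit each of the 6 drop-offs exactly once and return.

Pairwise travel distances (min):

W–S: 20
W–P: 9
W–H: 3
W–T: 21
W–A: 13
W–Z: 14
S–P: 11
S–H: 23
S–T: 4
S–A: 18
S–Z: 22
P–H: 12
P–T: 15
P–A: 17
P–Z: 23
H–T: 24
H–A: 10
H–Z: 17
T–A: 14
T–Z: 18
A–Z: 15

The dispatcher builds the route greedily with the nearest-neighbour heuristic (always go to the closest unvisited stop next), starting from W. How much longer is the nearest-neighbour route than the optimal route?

Excess over optimum: 9 min.

W: H=3, P=9, A=13, Z=14, S=20, T=21 ⇒ H
H: A=10, P=12, Z=17, S=23, T=24 ⇒ A
A: T=14, Z=15, P=17, S=18 ⇒ T
T: S=4, P=15, Z=18 ⇒ S
S: P=11, Z=22 ⇒ P
P: Z=23 ⇒ Z
NN route W → H → A → T → S → P → Z → W costs 79.
Optimal: W → P → S → T → Z → A → H → W costs 70 (by enumerating all 360 distinct tours).
Excess = 79 − 70 = 9.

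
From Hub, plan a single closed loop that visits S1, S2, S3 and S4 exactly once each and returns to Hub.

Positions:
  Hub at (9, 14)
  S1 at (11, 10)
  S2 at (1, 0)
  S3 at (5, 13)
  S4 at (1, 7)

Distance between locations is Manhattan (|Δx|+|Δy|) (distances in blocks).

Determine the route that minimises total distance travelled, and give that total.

Shortest round trip = 48 blocks.

With 4 stops there are 4!/2 = 12 distinct round trips (a route and its reverse cost the same).
Hub-S1-S2-S3-S4-Hub: 6+20+17+10+15 = 68
Hub-S1-S2-S4-S3-Hub: 6+20+7+10+5 = 48
Hub-S1-S3-S2-S4-Hub: 6+9+17+7+15 = 54
Hub-S1-S3-S4-S2-Hub: 6+9+10+7+22 = 54
Hub-S1-S4-S2-S3-Hub: 6+13+7+17+5 = 48
Hub-S1-S4-S3-S2-Hub: 6+13+10+17+22 = 68
Hub-S2-S1-S3-S4-Hub: 22+20+9+10+15 = 76
Hub-S2-S1-S4-S3-Hub: 22+20+13+10+5 = 70
Hub-S2-S3-S1-S4-Hub: 22+17+9+13+15 = 76
Hub-S2-S4-S1-S3-Hub: 22+7+13+9+5 = 56
Hub-S3-S1-S2-S4-Hub: 5+9+20+7+15 = 56
Hub-S3-S2-S1-S4-Hub: 5+17+20+13+15 = 70
The minimum is 48.
One optimal route: Hub → S1 → S2 → S4 → S3 → Hub (or its reverse).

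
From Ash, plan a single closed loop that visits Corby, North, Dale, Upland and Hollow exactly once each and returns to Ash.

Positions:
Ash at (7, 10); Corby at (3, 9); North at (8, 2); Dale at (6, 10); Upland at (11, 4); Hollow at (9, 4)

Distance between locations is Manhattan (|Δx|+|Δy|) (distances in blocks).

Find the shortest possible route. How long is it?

With 5 stops there are 5!/2 = 60 distinct round trips (a route and its reverse cost the same).
Ash → Corby → North → Dale → Upland → Hollow → Ash: 5+12+10+11+2+8 = 48
Ash → Corby → North → Dale → Hollow → Upland → Ash: 5+12+10+9+2+10 = 48
Ash → Corby → North → Upland → Dale → Hollow → Ash: 5+12+5+11+9+8 = 50
Ash → Corby → North → Upland → Hollow → Dale → Ash: 5+12+5+2+9+1 = 34
Ash → Corby → North → Hollow → Dale → Upland → Ash: 5+12+3+9+11+10 = 50
Ash → Corby → North → Hollow → Upland → Dale → Ash: 5+12+3+2+11+1 = 34
Ash → Corby → Dale → North → Upland → Hollow → Ash: 5+4+10+5+2+8 = 34
Ash → Corby → Dale → North → Hollow → Upland → Ash: 5+4+10+3+2+10 = 34
Ash → Corby → Dale → Upland → North → Hollow → Ash: 5+4+11+5+3+8 = 36
Ash → Corby → Dale → Upland → Hollow → North → Ash: 5+4+11+2+3+9 = 34
Ash → Corby → Dale → Hollow → North → Upland → Ash: 5+4+9+3+5+10 = 36
Ash → Corby → Dale → Hollow → Upland → North → Ash: 5+4+9+2+5+9 = 34
Ash → Corby → Upland → North → Dale → Hollow → Ash: 5+13+5+10+9+8 = 50
Ash → Corby → Upland → North → Hollow → Dale → Ash: 5+13+5+3+9+1 = 36
… (46 more)
Ash → North → Upland → Hollow → Corby → Dale → Ash: 9+5+2+11+4+1 = 32  ← best
The minimum is 32.
One optimal route: Ash → North → Upland → Hollow → Corby → Dale → Ash (or its reverse).

Shortest round trip = 32 blocks.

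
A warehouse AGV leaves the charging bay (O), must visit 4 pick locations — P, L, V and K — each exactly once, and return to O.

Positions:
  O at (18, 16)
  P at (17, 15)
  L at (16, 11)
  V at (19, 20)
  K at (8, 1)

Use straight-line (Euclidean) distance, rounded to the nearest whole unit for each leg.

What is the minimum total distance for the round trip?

Shortest round trip = 44.

There are 12 distinct closed tours to check (reversals are equivalent).
O→P→L→V→K→O: 1+4+9+22+18 = 54
O→P→L→K→V→O: 1+4+13+22+4 = 44
O→P→V→L→K→O: 1+5+9+13+18 = 46
O→P→V→K→L→O: 1+5+22+13+5 = 46
O→P→K→L→V→O: 1+17+13+9+4 = 44
O→P→K→V→L→O: 1+17+22+9+5 = 54
O→L→P→V→K→O: 5+4+5+22+18 = 54
O→L→P→K→V→O: 5+4+17+22+4 = 52
O→L→V→P→K→O: 5+9+5+17+18 = 54
O→L→K→P→V→O: 5+13+17+5+4 = 44
O→V→P→L→K→O: 4+5+4+13+18 = 44
O→V→L→P→K→O: 4+9+4+17+18 = 52
The minimum is 44.
One optimal route: O → P → L → K → V → O (or its reverse).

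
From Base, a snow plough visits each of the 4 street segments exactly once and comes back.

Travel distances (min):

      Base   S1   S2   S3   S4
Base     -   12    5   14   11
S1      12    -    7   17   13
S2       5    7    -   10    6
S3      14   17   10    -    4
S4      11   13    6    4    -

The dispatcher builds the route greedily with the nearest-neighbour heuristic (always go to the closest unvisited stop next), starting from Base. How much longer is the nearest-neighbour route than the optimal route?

The nearest-neighbour route is 1 min longer than optimal.

From Base: S2=5, S4=11, S1=12, S3=14 → choose S2 (5).
From S2: S4=6, S1=7, S3=10 → choose S4 (6).
From S4: S3=4, S1=13 → choose S3 (4).
From S3: S1=17 → choose S1 (17).
NN route Base → S2 → S4 → S3 → S1 → Base costs 44.
Optimal: Base → S1 → S2 → S4 → S3 → Base costs 43 (by enumerating all 12 distinct tours).
Excess = 44 − 43 = 1.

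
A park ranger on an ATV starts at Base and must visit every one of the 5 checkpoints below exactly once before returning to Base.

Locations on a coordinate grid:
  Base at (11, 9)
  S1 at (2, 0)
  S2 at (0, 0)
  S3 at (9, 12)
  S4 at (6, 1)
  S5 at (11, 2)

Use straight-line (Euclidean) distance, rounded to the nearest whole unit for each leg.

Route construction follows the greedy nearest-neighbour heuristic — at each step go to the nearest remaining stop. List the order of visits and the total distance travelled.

Total distance 39 via the nearest-neighbour route Base → S3 → S5 → S4 → S1 → S2 → Base.

Base → [S3:4 / S5:7 / S4:9 / S1:13 / S2:14] → S3 (4)
S3 → [S5:10 / S4:11 / S1:14 / S2:15] → S5 (10)
S5 → [S4:5 / S1:9 / S2:11] → S4 (5)
S4 → [S1:4 / S2:6] → S1 (4)
S1 → [S2:2] → S2 (2)
Return S2→Base: 14.
Total = 4 + 10 + 5 + 4 + 2 + 14 = 39.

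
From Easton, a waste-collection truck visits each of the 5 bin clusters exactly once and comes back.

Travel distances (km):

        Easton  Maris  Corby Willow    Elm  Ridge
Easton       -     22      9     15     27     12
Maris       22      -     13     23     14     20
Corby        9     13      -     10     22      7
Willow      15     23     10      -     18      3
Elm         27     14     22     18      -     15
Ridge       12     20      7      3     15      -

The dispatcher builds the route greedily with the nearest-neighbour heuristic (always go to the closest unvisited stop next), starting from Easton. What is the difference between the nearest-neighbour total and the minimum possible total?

The nearest-neighbour route is 4 km longer than optimal.

From Easton: Corby=9, Ridge=12, Willow=15, Maris=22, Elm=27 → choose Corby (9).
From Corby: Ridge=7, Willow=10, Maris=13, Elm=22 → choose Ridge (7).
From Ridge: Willow=3, Elm=15, Maris=20 → choose Willow (3).
From Willow: Elm=18, Maris=23 → choose Elm (18).
From Elm: Maris=14 → choose Maris (14).
NN route Easton → Corby → Ridge → Willow → Elm → Maris → Easton costs 73.
Optimal: Easton → Corby → Maris → Elm → Willow → Ridge → Easton costs 69 (by enumerating all 60 distinct tours).
Excess = 73 − 69 = 4.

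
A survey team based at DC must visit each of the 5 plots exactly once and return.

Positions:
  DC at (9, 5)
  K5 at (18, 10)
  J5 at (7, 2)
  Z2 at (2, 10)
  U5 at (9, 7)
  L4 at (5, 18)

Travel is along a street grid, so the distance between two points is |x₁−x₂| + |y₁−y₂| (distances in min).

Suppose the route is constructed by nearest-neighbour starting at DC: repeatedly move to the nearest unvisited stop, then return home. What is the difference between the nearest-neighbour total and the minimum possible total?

The nearest-neighbour route is 4 min longer than optimal.

DC: U5=2, J5=5, Z2=12, K5=14, L4=17 ⇒ U5
U5: J5=7, Z2=10, K5=12, L4=15 ⇒ J5
J5: Z2=13, L4=18, K5=19 ⇒ Z2
Z2: L4=11, K5=16 ⇒ L4
L4: K5=21 ⇒ K5
NN route DC → U5 → J5 → Z2 → L4 → K5 → DC costs 68.
Optimal: DC → J5 → Z2 → L4 → K5 → U5 → DC costs 64 (by enumerating all 60 distinct tours).
Excess = 68 − 64 = 4.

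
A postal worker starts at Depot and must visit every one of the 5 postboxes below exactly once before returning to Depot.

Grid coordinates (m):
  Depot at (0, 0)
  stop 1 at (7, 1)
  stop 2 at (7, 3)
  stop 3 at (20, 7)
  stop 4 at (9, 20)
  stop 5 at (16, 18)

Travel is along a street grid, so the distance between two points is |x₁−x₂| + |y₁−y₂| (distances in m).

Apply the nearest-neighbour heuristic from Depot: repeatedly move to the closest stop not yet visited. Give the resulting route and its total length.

Nearest-neighbour total = 80 m; route Depot → stop 1 → stop 2 → stop 3 → stop 5 → stop 4 → Depot.

Depot → [stop 1:8 / stop 2:10 / stop 3:27 / stop 4:29 / stop 5:34] → stop 1 (8)
stop 1 → [stop 2:2 / stop 3:19 / stop 4:21 / stop 5:26] → stop 2 (2)
stop 2 → [stop 3:17 / stop 4:19 / stop 5:24] → stop 3 (17)
stop 3 → [stop 5:15 / stop 4:24] → stop 5 (15)
stop 5 → [stop 4:9] → stop 4 (9)
Return stop 4→Depot: 29.
Total = 8 + 2 + 17 + 15 + 9 + 29 = 80.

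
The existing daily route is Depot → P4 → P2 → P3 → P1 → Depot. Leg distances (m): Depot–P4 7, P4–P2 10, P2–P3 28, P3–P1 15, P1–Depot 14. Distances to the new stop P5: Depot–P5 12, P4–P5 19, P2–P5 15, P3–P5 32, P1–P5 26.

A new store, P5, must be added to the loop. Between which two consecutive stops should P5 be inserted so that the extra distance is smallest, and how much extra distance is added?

Adding 19 m by placing P5 on the P2–P3 leg.

Insertion cost between consecutive stops i–j is d(i,P5) + d(P5,j) − d(i,j):
  between Depot and P4: 12 + 19 − 7 = 24
  between P4 and P2: 19 + 15 − 10 = 24
  between P2 and P3: 15 + 32 − 28 = 19
  between P3 and P1: 32 + 26 − 15 = 43
  between P1 and Depot: 26 + 12 − 14 = 24
Cheapest insertion is between P2 and P3, adding 19.
New total = 74 + 19 = 93.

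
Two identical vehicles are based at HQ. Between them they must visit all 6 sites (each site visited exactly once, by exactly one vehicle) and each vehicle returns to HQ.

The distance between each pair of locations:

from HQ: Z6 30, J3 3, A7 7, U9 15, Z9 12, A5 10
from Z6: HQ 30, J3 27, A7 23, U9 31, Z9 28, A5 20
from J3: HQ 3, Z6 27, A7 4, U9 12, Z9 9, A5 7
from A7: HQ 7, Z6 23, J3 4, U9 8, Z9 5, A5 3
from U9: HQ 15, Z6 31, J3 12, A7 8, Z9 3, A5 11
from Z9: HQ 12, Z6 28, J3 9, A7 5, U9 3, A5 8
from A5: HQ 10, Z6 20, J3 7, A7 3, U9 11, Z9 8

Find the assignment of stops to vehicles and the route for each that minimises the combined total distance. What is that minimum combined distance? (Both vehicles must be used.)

82 — the smallest possible combined total.

There are 2^5 − 1 = 31 ways to divide the 6 stops into two non-empty groups. For each, the best each vehicle can do is its own shortest tour through its group:
  {Z6} + {J3, A7, U9, Z9, A5}: 60 + 36 = 96
  {J3} + {Z6, A7, U9, Z9, A5}: 6 + 76 = 82
  {Z6, J3} + {A7, U9, Z9, A5}: 60 + 36 = 96
  {A7} + {Z6, J3, U9, Z9, A5}: 14 + 76 = 90
  {Z6, A7} + {J3, U9, Z9, A5}: 60 + 36 = 96
  {J3, A7} + {Z6, U9, Z9, A5}: 14 + 76 = 90
  … (31 splits in total)
Best: vehicle 1 HQ → J3 → HQ = 6; vehicle 2 HQ → Z6 → A5 → A7 → U9 → Z9 → HQ = 76; combined 82.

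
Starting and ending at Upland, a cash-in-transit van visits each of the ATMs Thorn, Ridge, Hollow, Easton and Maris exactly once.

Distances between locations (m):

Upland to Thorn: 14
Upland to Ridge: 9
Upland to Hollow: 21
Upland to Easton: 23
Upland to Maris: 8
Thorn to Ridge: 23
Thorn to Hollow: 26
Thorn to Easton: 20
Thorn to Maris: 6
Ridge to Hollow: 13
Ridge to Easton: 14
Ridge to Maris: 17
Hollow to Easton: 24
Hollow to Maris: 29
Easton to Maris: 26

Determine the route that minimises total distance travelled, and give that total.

There are 60 distinct closed tours to check (reversals are equivalent).
Upland - Thorn - Ridge - Hollow - Easton - Maris - Upland: 14+23+13+24+26+8 = 108
Upland - Thorn - Ridge - Hollow - Maris - Easton - Upland: 14+23+13+29+26+23 = 128
Upland - Thorn - Ridge - Easton - Hollow - Maris - Upland: 14+23+14+24+29+8 = 112
Upland - Thorn - Ridge - Easton - Maris - Hollow - Upland: 14+23+14+26+29+21 = 127
Upland - Thorn - Ridge - Maris - Hollow - Easton - Upland: 14+23+17+29+24+23 = 130
Upland - Thorn - Ridge - Maris - Easton - Hollow - Upland: 14+23+17+26+24+21 = 125
Upland - Thorn - Hollow - Ridge - Easton - Maris - Upland: 14+26+13+14+26+8 = 101
Upland - Thorn - Hollow - Ridge - Maris - Easton - Upland: 14+26+13+17+26+23 = 119
Upland - Thorn - Hollow - Easton - Ridge - Maris - Upland: 14+26+24+14+17+8 = 103
Upland - Thorn - Hollow - Easton - Maris - Ridge - Upland: 14+26+24+26+17+9 = 116
Upland - Thorn - Hollow - Maris - Ridge - Easton - Upland: 14+26+29+17+14+23 = 123
Upland - Thorn - Hollow - Maris - Easton - Ridge - Upland: 14+26+29+26+14+9 = 118
Upland - Thorn - Easton - Ridge - Hollow - Maris - Upland: 14+20+14+13+29+8 = 98
Upland - Thorn - Easton - Ridge - Maris - Hollow - Upland: 14+20+14+17+29+21 = 115
… (46 more)
Upland - Ridge - Hollow - Easton - Thorn - Maris - Upland: 9+13+24+20+6+8 = 80  ← best
The minimum is 80.
One optimal route: Upland → Ridge → Hollow → Easton → Thorn → Maris → Upland (or its reverse).

80 m — the shortest possible round trip.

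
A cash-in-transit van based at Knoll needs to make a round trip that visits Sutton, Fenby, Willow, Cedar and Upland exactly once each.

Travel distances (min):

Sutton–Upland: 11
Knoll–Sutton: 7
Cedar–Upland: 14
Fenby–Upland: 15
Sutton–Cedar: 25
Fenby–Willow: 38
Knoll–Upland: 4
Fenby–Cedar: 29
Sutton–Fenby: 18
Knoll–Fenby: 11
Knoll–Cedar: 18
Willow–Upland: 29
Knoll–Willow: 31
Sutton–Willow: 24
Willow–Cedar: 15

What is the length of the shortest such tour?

There are 60 distinct closed tours to check (reversals are equivalent).
Knoll-Sutton-Fenby-Willow-Cedar-Upland-Knoll: 7+18+38+15+14+4 = 96
Knoll-Sutton-Fenby-Willow-Upland-Cedar-Knoll: 7+18+38+29+14+18 = 124
Knoll-Sutton-Fenby-Cedar-Willow-Upland-Knoll: 7+18+29+15+29+4 = 102
Knoll-Sutton-Fenby-Cedar-Upland-Willow-Knoll: 7+18+29+14+29+31 = 128
Knoll-Sutton-Fenby-Upland-Willow-Cedar-Knoll: 7+18+15+29+15+18 = 102
Knoll-Sutton-Fenby-Upland-Cedar-Willow-Knoll: 7+18+15+14+15+31 = 100
Knoll-Sutton-Willow-Fenby-Cedar-Upland-Knoll: 7+24+38+29+14+4 = 116
Knoll-Sutton-Willow-Fenby-Upland-Cedar-Knoll: 7+24+38+15+14+18 = 116
Knoll-Sutton-Willow-Cedar-Fenby-Upland-Knoll: 7+24+15+29+15+4 = 94
Knoll-Sutton-Willow-Cedar-Upland-Fenby-Knoll: 7+24+15+14+15+11 = 86
Knoll-Sutton-Willow-Upland-Fenby-Cedar-Knoll: 7+24+29+15+29+18 = 122
Knoll-Sutton-Willow-Upland-Cedar-Fenby-Knoll: 7+24+29+14+29+11 = 114
Knoll-Sutton-Cedar-Fenby-Willow-Upland-Knoll: 7+25+29+38+29+4 = 132
Knoll-Sutton-Cedar-Fenby-Upland-Willow-Knoll: 7+25+29+15+29+31 = 136
… (46 more)
The minimum is 86.
One optimal route: Knoll → Sutton → Willow → Cedar → Upland → Fenby → Knoll (or its reverse).

Minimum total distance: 86 min.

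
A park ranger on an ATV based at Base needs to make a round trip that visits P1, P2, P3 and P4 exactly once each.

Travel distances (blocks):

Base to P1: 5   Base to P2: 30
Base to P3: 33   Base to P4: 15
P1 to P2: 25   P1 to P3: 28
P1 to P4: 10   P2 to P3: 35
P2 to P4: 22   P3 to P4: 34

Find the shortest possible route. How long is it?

Base→P1→P2→P3→P4→Base: 5+25+35+34+15 = 114
Base→P1→P2→P4→P3→Base: 5+25+22+34+33 = 119
Base→P1→P3→P2→P4→Base: 5+28+35+22+15 = 105
Base→P1→P3→P4→P2→Base: 5+28+34+22+30 = 119
Base→P1→P4→P2→P3→Base: 5+10+22+35+33 = 105
Base→P1→P4→P3→P2→Base: 5+10+34+35+30 = 114
Base→P2→P1→P3→P4→Base: 30+25+28+34+15 = 132
Base→P2→P1→P4→P3→Base: 30+25+10+34+33 = 132
Base→P2→P3→P1→P4→Base: 30+35+28+10+15 = 118
Base→P2→P4→P1→P3→Base: 30+22+10+28+33 = 123
Base→P3→P1→P2→P4→Base: 33+28+25+22+15 = 123
Base→P3→P2→P1→P4→Base: 33+35+25+10+15 = 118
The minimum is 105.
One optimal route: Base → P1 → P3 → P2 → P4 → Base (or its reverse).

105 blocks — the shortest possible round trip.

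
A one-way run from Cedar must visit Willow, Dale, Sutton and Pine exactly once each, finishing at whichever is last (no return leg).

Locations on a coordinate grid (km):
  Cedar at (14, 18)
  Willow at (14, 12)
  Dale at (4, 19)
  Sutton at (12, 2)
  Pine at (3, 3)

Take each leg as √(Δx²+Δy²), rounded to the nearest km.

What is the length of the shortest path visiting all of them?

There are 4! = 24 possible orderings.
Cedar - Willow - Dale - Sutton - Pine: 6+12+19+9 = 46
Cedar - Willow - Dale - Pine - Sutton: 6+12+16+9 = 43
Cedar - Willow - Sutton - Dale - Pine: 6+10+19+16 = 51
Cedar - Willow - Sutton - Pine - Dale: 6+10+9+16 = 41
Cedar - Willow - Pine - Dale - Sutton: 6+14+16+19 = 55
Cedar - Willow - Pine - Sutton - Dale: 6+14+9+19 = 48
Cedar - Dale - Willow - Sutton - Pine: 10+12+10+9 = 41
Cedar - Dale - Willow - Pine - Sutton: 10+12+14+9 = 45
Cedar - Dale - Sutton - Willow - Pine: 10+19+10+14 = 53
Cedar - Dale - Sutton - Pine - Willow: 10+19+9+14 = 52
Cedar - Dale - Pine - Willow - Sutton: 10+16+14+10 = 50
Cedar - Dale - Pine - Sutton - Willow: 10+16+9+10 = 45
Cedar - Sutton - Willow - Dale - Pine: 16+10+12+16 = 54
Cedar - Sutton - Willow - Pine - Dale: 16+10+14+16 = 56
… (10 more)
The minimum is 41.
One shortest path: Cedar → Willow → Sutton → Pine → Dale.

Minimum one-way distance = 41 km.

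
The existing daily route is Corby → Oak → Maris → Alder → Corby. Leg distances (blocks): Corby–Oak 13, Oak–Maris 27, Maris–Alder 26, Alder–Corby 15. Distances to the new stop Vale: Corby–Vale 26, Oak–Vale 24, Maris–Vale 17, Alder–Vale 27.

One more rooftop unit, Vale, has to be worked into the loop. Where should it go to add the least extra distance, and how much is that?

Insertion cost between consecutive stops i–j is d(i,Vale) + d(Vale,j) − d(i,j):
  between Corby and Oak: 26 + 24 − 13 = 37
  between Oak and Maris: 24 + 17 − 27 = 14
  between Maris and Alder: 17 + 27 − 26 = 18
  between Alder and Corby: 27 + 26 − 15 = 38
Cheapest insertion is between Oak and Maris, adding 14.
New total = 81 + 14 = 95.

+14 blocks — insert Vale between Oak and Maris.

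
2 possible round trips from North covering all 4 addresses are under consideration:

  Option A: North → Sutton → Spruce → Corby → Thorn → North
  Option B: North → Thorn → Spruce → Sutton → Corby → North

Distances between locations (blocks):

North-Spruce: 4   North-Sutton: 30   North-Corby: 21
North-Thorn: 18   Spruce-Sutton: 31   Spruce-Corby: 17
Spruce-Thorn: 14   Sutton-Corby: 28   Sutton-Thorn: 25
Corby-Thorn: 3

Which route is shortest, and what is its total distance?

Shortest is Option A, total 99 blocks.

Option A: 30 + 31 + 17 + 3 + 18 = 99
Option B: 18 + 14 + 31 + 28 + 21 = 112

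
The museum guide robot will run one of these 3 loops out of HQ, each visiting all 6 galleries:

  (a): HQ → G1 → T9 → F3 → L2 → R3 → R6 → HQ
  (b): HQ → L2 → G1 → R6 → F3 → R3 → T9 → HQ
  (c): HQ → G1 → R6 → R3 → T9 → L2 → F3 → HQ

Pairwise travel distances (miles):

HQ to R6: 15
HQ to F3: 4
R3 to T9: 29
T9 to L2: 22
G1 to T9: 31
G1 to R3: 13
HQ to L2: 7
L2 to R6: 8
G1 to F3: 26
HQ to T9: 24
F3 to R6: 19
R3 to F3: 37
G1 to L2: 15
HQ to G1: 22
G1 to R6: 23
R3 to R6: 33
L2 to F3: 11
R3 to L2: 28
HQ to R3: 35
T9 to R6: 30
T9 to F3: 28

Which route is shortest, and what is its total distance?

(a): 22 + 31 + 28 + 11 + 28 + 33 + 15 = 168
(b): 7 + 15 + 23 + 19 + 37 + 29 + 24 = 154
(c): 22 + 23 + 33 + 29 + 22 + 11 + 4 = 144

Shortest is (c), total 144 miles.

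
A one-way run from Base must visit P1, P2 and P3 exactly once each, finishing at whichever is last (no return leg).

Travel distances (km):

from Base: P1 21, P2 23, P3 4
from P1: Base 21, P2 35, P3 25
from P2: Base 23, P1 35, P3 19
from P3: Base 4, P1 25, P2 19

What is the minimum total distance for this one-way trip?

Minimum one-way distance = 58 km.

There are 3! = 6 possible orderings.
Base → P1 → P2 → P3: 21+35+19 = 75
Base → P1 → P3 → P2: 21+25+19 = 65
Base → P2 → P1 → P3: 23+35+25 = 83
Base → P2 → P3 → P1: 23+19+25 = 67
Base → P3 → P1 → P2: 4+25+35 = 64
Base → P3 → P2 → P1: 4+19+35 = 58
The minimum is 58.
One shortest path: Base → P3 → P2 → P1.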